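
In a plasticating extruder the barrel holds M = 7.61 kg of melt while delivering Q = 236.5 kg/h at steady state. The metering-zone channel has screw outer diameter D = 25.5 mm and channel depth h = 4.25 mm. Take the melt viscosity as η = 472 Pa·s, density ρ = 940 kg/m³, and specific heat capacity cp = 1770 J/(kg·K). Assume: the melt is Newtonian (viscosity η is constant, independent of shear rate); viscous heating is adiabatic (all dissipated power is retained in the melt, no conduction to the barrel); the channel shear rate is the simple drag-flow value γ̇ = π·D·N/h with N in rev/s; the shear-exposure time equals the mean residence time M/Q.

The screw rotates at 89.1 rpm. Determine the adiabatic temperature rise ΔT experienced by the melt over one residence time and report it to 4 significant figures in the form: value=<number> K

Q_s = Q / 3600 = 236.5 / 3600 = 0.0656944 kg/s
Mean residence time: t_res = M/Q_s = 7.61 kg / 0.0656944 kg/s = 115.839 s
Geometry in metres: D = 25.5 mm → 0.0255 m, h = 4.25 mm → 0.00425 m; screw speed N = 89.1 rpm = 1.485 rev/s
Shear rate: γ̇ = πDN/h = π·0.0255·1.485/0.00425 = 27.9916 s⁻¹
ΔT = η·γ̇²·t_res/(ρ·cp) = [472 × 27.9916² × 115.839] / [940 × 1770] = 25.7485 K

value=25.75 K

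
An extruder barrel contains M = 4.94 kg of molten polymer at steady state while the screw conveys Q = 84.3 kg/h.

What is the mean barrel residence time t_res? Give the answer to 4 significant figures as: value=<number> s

value=211.0 s

Convert throughput: Q = 84.3 kg/h = 84.3/3600 = 0.0234167 kg/s
t_res = M / Q_s = 4.94 ÷ 0.0234167 = 210.961 s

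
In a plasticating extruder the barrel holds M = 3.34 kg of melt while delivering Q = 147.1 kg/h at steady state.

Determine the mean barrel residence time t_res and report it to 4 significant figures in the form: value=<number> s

value=81.74 s

Q_s = Q / 3600 = 147.1 / 3600 = 0.0408611 kg/s
t_res = M / Q_s = 3.34 / 0.0408611 = 81.7403 s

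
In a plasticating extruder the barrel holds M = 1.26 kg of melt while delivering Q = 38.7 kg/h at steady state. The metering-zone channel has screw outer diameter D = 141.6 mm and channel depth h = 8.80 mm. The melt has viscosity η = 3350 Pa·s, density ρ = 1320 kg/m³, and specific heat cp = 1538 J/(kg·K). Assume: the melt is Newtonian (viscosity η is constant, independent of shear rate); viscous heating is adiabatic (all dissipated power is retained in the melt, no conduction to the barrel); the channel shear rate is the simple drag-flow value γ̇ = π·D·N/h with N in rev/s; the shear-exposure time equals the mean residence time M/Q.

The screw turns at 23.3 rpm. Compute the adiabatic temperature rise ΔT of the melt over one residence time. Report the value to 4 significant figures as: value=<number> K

value=74.53 K

Q_s = Q / 3600 = 38.7 / 3600 = 0.01075 kg/s
Mean residence time: t_res = M/Q_s = 1.26 kg / 0.01075 kg/s = 117.209 s
Convert to SI: D = 0.1416 m, h = 0.0088 m, N = 23.3/60 = 0.388333 rev/s
Shear rate: γ̇ = πDN/h = π·0.1416·0.388333/0.0088 = 19.6307 s⁻¹
ΔT = η·γ̇²·t_res / (ρ·cp) = 3350 · (19.6307)² · 117.209 / (1320 · 1538) = 74.5327 K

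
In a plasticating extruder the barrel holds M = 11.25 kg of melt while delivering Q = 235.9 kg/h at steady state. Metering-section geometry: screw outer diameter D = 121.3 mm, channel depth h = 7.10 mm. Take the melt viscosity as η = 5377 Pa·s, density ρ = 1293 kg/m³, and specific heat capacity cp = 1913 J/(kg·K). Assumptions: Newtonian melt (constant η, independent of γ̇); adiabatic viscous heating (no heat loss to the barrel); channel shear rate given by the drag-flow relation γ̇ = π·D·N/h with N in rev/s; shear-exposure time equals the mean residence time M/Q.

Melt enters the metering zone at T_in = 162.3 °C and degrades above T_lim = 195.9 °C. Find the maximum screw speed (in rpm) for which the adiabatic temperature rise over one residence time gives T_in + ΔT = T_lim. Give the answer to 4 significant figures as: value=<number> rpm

Convert throughput: Q = 235.9 kg/h = 235.9/3600 = 0.0655278 kg/s
t_res = M / Q_s = 11.25 / 0.0655278 = 171.683 s
Geometry in SI: D = 121.3 mm → 0.1213 m, h = 7.10 mm → 0.0071 m
Allowable rise: ΔT_a = T_lim − T_in = 195.9 − 162.3 = 33.6 K
γ̇_max² = ΔT_a·ρ·cp / (η·t_res) = [33.6 × 1293 × 1913] / [5377 × 171.683] = 90.0297 s⁻²
γ̇_max = √90.0297 = 9.4884 s⁻¹
Solve γ̇ = πDN/h for N: N_max = γ̇_max·h/(π·D) = 9.4884 × 0.0071 / (π × 0.1213) = 0.176783 rev/s = 10.607 rpm

value=10.61 rpm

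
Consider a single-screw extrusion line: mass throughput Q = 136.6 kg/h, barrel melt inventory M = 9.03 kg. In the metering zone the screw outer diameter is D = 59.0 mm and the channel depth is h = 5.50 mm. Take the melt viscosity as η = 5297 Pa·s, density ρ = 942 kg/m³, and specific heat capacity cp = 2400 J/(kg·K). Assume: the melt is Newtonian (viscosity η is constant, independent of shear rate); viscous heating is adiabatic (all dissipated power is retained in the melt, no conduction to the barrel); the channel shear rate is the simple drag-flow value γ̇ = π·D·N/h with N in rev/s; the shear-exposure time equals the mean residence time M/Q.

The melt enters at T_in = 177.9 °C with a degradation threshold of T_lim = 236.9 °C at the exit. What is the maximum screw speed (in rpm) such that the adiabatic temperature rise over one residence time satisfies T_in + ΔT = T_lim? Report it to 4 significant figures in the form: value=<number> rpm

value=18.31 rpm

Q_s = Q / 3600 = 136.6 / 3600 = 0.0379444 kg/s
Mean residence time: t_res = M/Q_s = 9.03 kg / 0.0379444 kg/s = 237.98 s
D = 59.0 mm = 0.059 m;  h = 5.50 mm = 0.0055 m
Allowable rise: ΔT_a = T_lim − T_in = 236.9 − 177.9 = 59 K
γ̇_max² = ΔT_a·ρ·cp / (η·t_res) = [59 × 942 × 2400] / [5297 × 237.98] = 105.814 s⁻²
γ̇_max = sqrt(105.814) = 10.2866 s⁻¹
Solve γ̇ = πDN/h for N: N_max = γ̇_max·h/(π·D) = 10.2866 × 0.0055 / (π × 0.059) = 0.305234 rev/s = 18.314 rpm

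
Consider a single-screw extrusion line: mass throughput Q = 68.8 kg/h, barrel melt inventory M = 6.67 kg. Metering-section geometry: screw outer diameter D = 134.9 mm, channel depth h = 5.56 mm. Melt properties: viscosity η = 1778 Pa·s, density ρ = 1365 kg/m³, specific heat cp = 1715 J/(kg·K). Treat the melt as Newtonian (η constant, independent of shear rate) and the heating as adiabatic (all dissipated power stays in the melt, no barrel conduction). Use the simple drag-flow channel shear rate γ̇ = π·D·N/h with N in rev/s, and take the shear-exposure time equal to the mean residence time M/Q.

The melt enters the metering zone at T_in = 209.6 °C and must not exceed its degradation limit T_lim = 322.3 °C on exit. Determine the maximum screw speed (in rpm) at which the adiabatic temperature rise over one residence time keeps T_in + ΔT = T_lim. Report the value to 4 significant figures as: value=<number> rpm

value=16.23 rpm

Throughput in SI: Q_s = 68.8 kg/h ÷ 3600 s/h = 0.0191111 kg/s
t_res = M / Q_s = 6.67 ÷ 0.0191111 = 349.012 s
Convert to metres: D = 0.1349 m, h = 0.00556 m
ΔT_a = T_lim − T_in = 322.3 °C − 209.6 °C = 112.7 K
γ̇_max² = ΔT_a·ρ·cp/(η·t_res) = 112.7·1365·1715/(1778·349.012) = 425.157 s⁻²
γ̇_max = √425.157 = 20.6193 s⁻¹
Solve γ̇ = πDN/h for N: N_max = γ̇_max·h/(π·D) = 20.6193 × 0.00556 / (π × 0.1349) = 0.270513 rev/s = 16.2308 rpm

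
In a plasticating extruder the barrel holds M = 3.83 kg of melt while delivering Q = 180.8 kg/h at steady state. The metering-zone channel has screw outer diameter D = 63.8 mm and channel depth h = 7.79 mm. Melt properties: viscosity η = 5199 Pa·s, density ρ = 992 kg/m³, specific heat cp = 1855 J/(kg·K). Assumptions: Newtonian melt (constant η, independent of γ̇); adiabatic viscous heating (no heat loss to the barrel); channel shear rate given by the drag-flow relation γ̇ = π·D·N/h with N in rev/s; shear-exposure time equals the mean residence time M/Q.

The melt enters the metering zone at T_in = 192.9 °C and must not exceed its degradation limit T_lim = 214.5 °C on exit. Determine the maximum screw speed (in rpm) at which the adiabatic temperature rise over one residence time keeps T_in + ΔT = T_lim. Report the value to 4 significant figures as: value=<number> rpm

value=23.35 rpm

Convert throughput: Q = 180.8 kg/h = 180.8/3600 = 0.0502222 kg/s
t_res = M / Q_s = 3.83 / 0.0502222 = 76.2611 s
Geometry in SI: D = 63.8 mm → 0.0638 m, h = 7.79 mm → 0.00779 m
ΔT_a = T_lim − T_in = 214.5 − 192.9 = 21.6 K
γ̇_max² = ΔT_a·ρ·cp/(η·t_res) = 21.6·992·1855/(5199·76.2611) = 100.251 s⁻²
γ̇_max = √100.251 = 10.0125 s⁻¹
N_max = γ̇_max·h / (π·D) = 10.0125 · 0.00779 / (π · 0.0638) = 0.389144 rev/s = 23.3486 rpm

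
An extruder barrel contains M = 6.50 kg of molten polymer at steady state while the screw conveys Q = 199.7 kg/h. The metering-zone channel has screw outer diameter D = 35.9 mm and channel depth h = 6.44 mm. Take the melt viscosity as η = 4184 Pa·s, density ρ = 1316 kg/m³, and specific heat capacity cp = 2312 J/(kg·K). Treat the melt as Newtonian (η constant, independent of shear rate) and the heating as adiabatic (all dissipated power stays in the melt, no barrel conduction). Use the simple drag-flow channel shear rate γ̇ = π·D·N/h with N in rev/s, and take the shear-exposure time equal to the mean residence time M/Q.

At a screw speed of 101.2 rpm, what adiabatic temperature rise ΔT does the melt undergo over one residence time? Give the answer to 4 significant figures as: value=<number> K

Convert throughput: Q = 199.7 kg/h = 199.7/3600 = 0.0554722 kg/s
t_res = M / Q_s = 6.50 ÷ 0.0554722 = 117.176 s
Geometry in metres: D = 35.9 mm → 0.0359 m, h = 6.44 mm → 0.00644 m; screw speed N = 101.2 rpm = 1.68667 rev/s
Shear rate: γ̇ = πDN/h = π·0.0359·1.68667/0.00644 = 29.5385 s⁻¹
ΔT = η·γ̇²·t_res / (ρ·cp) = 4184 · (29.5385)² · 117.176 / (1316 · 2312) = 140.592 K

value=140.6 K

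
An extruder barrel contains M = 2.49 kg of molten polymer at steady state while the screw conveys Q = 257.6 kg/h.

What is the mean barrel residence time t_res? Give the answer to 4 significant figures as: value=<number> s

value=34.80 s

Throughput in SI: Q_s = 257.6 kg/h ÷ 3600 s/h = 0.0715556 kg/s
t_res = M / Q_s = 2.49 ÷ 0.0715556 = 34.7981 s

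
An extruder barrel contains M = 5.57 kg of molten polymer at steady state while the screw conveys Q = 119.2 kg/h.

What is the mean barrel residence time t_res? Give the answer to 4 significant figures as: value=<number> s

value=168.2 s

Convert throughput: Q = 119.2 kg/h = 119.2/3600 = 0.0331111 kg/s
Mean residence time: t_res = M/Q_s = 5.57 kg / 0.0331111 kg/s = 168.221 s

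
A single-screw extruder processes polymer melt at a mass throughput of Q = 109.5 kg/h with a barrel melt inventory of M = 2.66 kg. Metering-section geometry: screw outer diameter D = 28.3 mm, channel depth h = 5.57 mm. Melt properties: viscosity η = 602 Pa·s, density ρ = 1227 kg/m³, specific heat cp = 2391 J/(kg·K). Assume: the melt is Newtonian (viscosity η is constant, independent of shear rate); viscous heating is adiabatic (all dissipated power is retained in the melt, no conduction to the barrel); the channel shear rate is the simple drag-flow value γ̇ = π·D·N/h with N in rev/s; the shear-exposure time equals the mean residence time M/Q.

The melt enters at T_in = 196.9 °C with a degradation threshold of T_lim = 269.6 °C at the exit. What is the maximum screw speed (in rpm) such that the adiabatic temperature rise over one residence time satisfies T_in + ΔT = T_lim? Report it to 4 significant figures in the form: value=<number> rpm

Q_s = Q / 3600 = 109.5 / 3600 = 0.0304167 kg/s
t_res = M / Q_s = 2.66 ÷ 0.0304167 = 87.4521 s
Convert to metres: D = 0.0283 m, h = 0.00557 m
ΔT_a = T_lim − T_in = 269.6 − 196.9 = 72.7 K
Invert ΔT = ηγ̇²t_res/(ρcp) for γ̇: γ̇_max² = ΔT_a ρ cp / (η t_res) = 72.7·1227·2391 / (602·87.4521) = 4051.28 s⁻²
γ̇_max = sqrt(4051.28) = 63.6497 s⁻¹
N_max = γ̇_max·h / (π·D) = 63.6497 · 0.00557 / (π · 0.0283) = 3.98763 rev/s = 239.258 rpm

value=239.3 rpm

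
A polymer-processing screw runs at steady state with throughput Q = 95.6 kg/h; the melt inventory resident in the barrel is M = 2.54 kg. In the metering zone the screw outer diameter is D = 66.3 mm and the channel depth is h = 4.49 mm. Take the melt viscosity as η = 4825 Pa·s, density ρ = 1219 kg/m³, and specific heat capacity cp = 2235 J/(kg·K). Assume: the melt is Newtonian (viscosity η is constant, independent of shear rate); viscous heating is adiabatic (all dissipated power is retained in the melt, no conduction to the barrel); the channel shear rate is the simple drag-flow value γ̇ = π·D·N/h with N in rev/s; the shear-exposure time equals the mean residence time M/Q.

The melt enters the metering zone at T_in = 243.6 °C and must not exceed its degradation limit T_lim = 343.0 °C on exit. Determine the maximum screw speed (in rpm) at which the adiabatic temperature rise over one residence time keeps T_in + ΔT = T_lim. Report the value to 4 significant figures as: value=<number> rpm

value=31.33 rpm

Convert throughput: Q = 95.6 kg/h = 95.6/3600 = 0.0265556 kg/s
t_res = M / Q_s = 2.54 / 0.0265556 = 95.6485 s
Convert to metres: D = 0.0663 m, h = 0.00449 m
ΔT_a = T_lim − T_in = 343.0 °C − 243.6 °C = 99.4 K
Invert ΔT = ηγ̇²t_res/(ρcp) for γ̇: γ̇_max² = ΔT_a ρ cp / (η t_res) = 99.4·1219·2235 / (4825·95.6485) = 586.803 s⁻²
γ̇_max = sqrt(586.803) = 24.224 s⁻¹
Solve γ̇ = πDN/h for N: N_max = γ̇_max·h/(π·D) = 24.224 × 0.00449 / (π × 0.0663) = 0.52219 rev/s = 31.3314 rpm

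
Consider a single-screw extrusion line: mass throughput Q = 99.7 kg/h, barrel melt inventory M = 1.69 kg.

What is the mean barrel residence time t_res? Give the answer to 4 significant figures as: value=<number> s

value=61.02 s

Convert throughput: Q = 99.7 kg/h = 99.7/3600 = 0.0276944 kg/s
t_res = M / Q_s = 1.69 / 0.0276944 = 61.0231 s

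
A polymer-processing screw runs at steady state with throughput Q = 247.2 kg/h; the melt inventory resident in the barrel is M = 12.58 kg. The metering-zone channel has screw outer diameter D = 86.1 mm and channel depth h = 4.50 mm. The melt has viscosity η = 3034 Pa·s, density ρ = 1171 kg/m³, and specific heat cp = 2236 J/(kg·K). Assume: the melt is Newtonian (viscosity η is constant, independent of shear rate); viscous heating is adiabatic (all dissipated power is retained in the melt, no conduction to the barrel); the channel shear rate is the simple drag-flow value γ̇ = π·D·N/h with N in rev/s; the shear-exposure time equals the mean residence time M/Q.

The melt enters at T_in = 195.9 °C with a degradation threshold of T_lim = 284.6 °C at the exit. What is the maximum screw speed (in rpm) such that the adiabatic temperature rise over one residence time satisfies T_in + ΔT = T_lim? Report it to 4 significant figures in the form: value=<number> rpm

value=20.40 rpm

Convert throughput: Q = 247.2 kg/h = 247.2/3600 = 0.0686667 kg/s
t_res = M / Q_s = 12.58 ÷ 0.0686667 = 183.204 s
D = 86.1 mm = 0.0861 m;  h = 4.50 mm = 0.0045 m
ΔT_a = T_lim − T_in = 284.6 °C − 195.9 °C = 88.7 K
γ̇_max² = ΔT_a·ρ·cp / (η·t_res) = [88.7 × 1171 × 2236] / [3034 × 183.204] = 417.832 s⁻²
γ̇_max = sqrt(417.832) = 20.4409 s⁻¹
N_max = γ̇_max h / (πD) = 20.4409·0.0045/(π·0.0861) = 0.340064 rev/s → ×60 = 20.4038 rpm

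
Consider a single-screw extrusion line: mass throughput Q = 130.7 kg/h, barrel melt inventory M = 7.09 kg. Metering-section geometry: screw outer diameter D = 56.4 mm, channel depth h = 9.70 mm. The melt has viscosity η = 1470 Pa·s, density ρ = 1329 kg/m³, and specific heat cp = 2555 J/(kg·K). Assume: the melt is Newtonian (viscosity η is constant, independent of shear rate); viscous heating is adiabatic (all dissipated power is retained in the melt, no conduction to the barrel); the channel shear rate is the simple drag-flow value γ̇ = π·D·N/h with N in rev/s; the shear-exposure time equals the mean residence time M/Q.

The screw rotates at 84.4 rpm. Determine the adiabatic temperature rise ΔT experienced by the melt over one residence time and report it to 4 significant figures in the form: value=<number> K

value=55.82 K

Convert throughput: Q = 130.7 kg/h = 130.7/3600 = 0.0363056 kg/s
t_res = M / Q_s = 7.09 / 0.0363056 = 195.287 s
D = 56.4 mm = 0.0564 m;  h = 9.70 mm = 0.0097 m;  N = 84.4 rpm / 60 = 1.40667 rev/s
γ̇ = π D N / h = (π)(0.0564)(1.40667) / 0.0097 = 25.695 s⁻¹
ΔT = η·γ̇²·t_res/(ρ·cp) = [1470 × 25.695² × 195.287] / [1329 × 2555] = 55.8176 K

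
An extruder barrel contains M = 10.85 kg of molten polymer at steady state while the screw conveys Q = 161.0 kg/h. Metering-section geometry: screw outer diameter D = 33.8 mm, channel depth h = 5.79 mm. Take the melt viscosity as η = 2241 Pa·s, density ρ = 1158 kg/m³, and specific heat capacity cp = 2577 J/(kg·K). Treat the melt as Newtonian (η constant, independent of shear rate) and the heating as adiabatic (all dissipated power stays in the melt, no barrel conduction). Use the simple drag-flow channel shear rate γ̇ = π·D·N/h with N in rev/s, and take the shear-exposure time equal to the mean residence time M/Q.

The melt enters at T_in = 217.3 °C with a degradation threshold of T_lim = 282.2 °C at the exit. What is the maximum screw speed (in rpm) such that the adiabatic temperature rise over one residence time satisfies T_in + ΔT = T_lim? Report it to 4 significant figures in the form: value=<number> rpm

value=61.75 rpm

Convert throughput: Q = 161.0 kg/h = 161.0/3600 = 0.0447222 kg/s
t_res = M / Q_s = 10.85 ÷ 0.0447222 = 242.609 s
Geometry in SI: D = 33.8 mm → 0.0338 m, h = 5.79 mm → 0.00579 m
ΔT_a = T_lim − T_in = 282.2 − 217.3 = 64.9 K
γ̇_max² = ΔT_a·ρ·cp/(η·t_res) = 64.9·1158·2577/(2241·242.609) = 356.221 s⁻²
Take the square root: γ̇_max = √(356.221) = 18.8738 s⁻¹
N_max = γ̇_max·h / (π·D) = 18.8738 · 0.00579 / (π · 0.0338) = 1.02913 rev/s = 61.748 rpm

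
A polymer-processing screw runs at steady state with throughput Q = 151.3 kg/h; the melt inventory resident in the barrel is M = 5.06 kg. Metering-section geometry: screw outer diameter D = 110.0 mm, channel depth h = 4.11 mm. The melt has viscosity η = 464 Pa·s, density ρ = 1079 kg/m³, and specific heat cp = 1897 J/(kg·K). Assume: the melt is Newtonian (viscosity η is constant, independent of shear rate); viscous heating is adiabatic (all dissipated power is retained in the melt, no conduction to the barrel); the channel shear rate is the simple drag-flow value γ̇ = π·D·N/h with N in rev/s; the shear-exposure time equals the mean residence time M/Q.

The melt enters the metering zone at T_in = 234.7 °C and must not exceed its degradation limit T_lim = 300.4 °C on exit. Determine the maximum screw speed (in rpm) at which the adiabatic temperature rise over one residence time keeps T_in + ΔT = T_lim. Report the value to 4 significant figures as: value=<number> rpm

value=35.01 rpm

Convert throughput: Q = 151.3 kg/h = 151.3/3600 = 0.0420278 kg/s
t_res = M / Q_s = 5.06 / 0.0420278 = 120.397 s
Geometry in SI: D = 110.0 mm → 0.11 m, h = 4.11 mm → 0.00411 m
ΔT_a = T_lim − T_in = 300.4 − 234.7 = 65.7 K
γ̇_max² = ΔT_a·ρ·cp / (η·t_res) = [65.7 × 1079 × 1897] / [464 × 120.397] = 2407.25 s⁻²
Take the square root: γ̇_max = √(2407.25) = 49.0638 s⁻¹
N_max = γ̇_max·h / (π·D) = 49.0638 · 0.00411 / (π · 0.11) = 0.583526 rev/s = 35.0116 rpm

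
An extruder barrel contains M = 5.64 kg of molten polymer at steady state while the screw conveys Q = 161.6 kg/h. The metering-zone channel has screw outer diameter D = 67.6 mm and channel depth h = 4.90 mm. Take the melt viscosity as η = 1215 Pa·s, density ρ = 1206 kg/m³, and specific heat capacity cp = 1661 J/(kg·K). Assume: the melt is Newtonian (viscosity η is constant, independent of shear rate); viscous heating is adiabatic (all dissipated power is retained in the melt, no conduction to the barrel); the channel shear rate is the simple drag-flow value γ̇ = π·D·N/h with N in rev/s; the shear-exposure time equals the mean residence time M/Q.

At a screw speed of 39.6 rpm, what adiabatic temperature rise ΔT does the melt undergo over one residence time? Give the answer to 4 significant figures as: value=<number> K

Convert throughput: Q = 161.6 kg/h = 161.6/3600 = 0.0448889 kg/s
Mean residence time: t_res = M/Q_s = 5.64 kg / 0.0448889 kg/s = 125.644 s
Convert to SI: D = 0.0676 m, h = 0.0049 m, N = 39.6/60 = 0.66 rev/s
Shear rate: γ̇ = πDN/h = π·0.0676·0.66/0.0049 = 28.6052 s⁻¹
ΔT = η·γ̇²·t_res / (ρ·cp) = 1215 · (28.6052)² · 125.644 / (1206 · 1661) = 62.3575 K

value=62.36 K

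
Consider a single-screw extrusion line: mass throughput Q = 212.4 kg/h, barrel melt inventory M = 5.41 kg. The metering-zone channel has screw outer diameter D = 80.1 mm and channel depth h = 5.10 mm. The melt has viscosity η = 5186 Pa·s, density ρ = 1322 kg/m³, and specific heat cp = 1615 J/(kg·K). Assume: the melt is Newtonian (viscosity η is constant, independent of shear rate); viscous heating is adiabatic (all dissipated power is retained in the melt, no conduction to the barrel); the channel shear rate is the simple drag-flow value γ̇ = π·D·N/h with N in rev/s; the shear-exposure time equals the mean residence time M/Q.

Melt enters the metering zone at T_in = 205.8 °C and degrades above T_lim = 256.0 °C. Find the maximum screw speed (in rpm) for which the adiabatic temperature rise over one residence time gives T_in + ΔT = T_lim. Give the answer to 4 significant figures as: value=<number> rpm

Convert throughput: Q = 212.4 kg/h = 212.4/3600 = 0.059 kg/s
t_res = M / Q_s = 5.41 / 0.059 = 91.6949 s
Convert to metres: D = 0.0801 m, h = 0.0051 m
Allowable rise: ΔT_a = T_lim − T_in = 256.0 − 205.8 = 50.2 K
Invert ΔT = ηγ̇²t_res/(ρcp) for γ̇: γ̇_max² = ΔT_a ρ cp / (η t_res) = 50.2·1322·1615 / (5186·91.6949) = 225.388 s⁻²
Take the square root: γ̇_max = √(225.388) = 15.0129 s⁻¹
Solve γ̇ = πDN/h for N: N_max = γ̇_max·h/(π·D) = 15.0129 × 0.0051 / (π × 0.0801) = 0.304266 rev/s = 18.2559 rpm

value=18.26 rpm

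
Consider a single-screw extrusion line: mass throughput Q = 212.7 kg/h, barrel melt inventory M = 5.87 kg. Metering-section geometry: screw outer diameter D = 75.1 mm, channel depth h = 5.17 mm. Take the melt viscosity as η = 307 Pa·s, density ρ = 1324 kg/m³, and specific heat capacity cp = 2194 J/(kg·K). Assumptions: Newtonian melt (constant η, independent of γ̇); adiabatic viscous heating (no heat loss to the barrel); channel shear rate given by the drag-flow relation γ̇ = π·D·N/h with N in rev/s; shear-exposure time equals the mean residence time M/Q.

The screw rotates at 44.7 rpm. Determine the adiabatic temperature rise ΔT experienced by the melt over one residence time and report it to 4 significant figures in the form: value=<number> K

value=12.14 K

Convert throughput: Q = 212.7 kg/h = 212.7/3600 = 0.0590833 kg/s
t_res = M / Q_s = 5.87 ÷ 0.0590833 = 99.3512 s
D = 75.1 mm = 0.0751 m;  h = 5.17 mm = 0.00517 m;  N = 44.7 rpm / 60 = 0.745 rev/s
γ̇ = π D N / h = (π)(0.0751)(0.745) / 0.00517 = 33.9982 s⁻¹
Adiabatic rise: ΔT = η γ̇² t_res / (ρ cp) = 307·(33.9982)²·99.3512 / (1324·2194) = 12.1366 K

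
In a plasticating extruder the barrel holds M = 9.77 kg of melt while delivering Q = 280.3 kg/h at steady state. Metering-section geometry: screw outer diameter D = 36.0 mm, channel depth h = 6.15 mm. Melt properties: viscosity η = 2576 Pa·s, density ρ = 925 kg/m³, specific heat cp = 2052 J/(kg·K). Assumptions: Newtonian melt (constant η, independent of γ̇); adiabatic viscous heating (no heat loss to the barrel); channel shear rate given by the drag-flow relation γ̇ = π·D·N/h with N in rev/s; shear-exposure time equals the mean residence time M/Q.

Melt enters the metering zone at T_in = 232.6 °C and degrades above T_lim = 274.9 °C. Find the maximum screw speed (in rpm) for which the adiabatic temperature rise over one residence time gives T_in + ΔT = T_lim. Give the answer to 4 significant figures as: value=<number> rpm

value=51.42 rpm

Throughput in SI: Q_s = 280.3 kg/h ÷ 3600 s/h = 0.0778611 kg/s
t_res = M / Q_s = 9.77 / 0.0778611 = 125.48 s
Geometry in SI: D = 36.0 mm → 0.036 m, h = 6.15 mm → 0.00615 m
ΔT_a = T_lim − T_in = 274.9 − 232.6 = 42.3 K
γ̇_max² = ΔT_a·ρ·cp/(η·t_res) = 42.3·925·2052/(2576·125.48) = 248.393 s⁻²
Take the square root: γ̇_max = √(248.393) = 15.7605 s⁻¹
Solve γ̇ = πDN/h for N: N_max = γ̇_max·h/(π·D) = 15.7605 × 0.00615 / (π × 0.036) = 0.857023 rev/s = 51.4214 rpm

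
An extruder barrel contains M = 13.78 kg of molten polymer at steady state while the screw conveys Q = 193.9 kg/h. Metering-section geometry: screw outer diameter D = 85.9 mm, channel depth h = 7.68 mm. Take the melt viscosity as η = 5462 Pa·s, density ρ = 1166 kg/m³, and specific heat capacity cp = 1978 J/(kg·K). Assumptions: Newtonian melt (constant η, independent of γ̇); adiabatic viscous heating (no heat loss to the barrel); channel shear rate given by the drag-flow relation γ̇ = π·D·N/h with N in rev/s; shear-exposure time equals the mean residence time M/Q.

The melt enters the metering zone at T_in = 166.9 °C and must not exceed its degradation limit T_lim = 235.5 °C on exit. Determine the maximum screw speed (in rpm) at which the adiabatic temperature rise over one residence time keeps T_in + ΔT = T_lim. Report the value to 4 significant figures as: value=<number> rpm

value=18.17 rpm

Q_s = Q / 3600 = 193.9 / 3600 = 0.0538611 kg/s
Mean residence time: t_res = M/Q_s = 13.78 kg / 0.0538611 kg/s = 255.843 s
Geometry in SI: D = 85.9 mm → 0.0859 m, h = 7.68 mm → 0.00768 m
ΔT_a = T_lim − T_in = 235.5 − 166.9 = 68.6 K
γ̇_max² = ΔT_a·ρ·cp / (η·t_res) = [68.6 × 1166 × 1978] / [5462 × 255.843] = 113.22 s⁻²
γ̇_max = sqrt(113.22) = 10.6405 s⁻¹
Solve γ̇ = πDN/h for N: N_max = γ̇_max·h/(π·D) = 10.6405 × 0.00768 / (π × 0.0859) = 0.302817 rev/s = 18.169 rpm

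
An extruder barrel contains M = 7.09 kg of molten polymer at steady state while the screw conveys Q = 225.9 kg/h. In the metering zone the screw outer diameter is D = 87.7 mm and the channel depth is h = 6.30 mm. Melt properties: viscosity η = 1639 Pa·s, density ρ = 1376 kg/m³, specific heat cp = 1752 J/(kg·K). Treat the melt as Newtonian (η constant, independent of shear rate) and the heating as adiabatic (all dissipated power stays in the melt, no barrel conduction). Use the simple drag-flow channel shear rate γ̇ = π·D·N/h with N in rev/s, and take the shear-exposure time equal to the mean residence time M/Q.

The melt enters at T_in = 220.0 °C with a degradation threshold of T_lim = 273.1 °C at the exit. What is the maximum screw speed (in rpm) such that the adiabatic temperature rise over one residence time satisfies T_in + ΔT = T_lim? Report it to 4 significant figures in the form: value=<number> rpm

Convert throughput: Q = 225.9 kg/h = 225.9/3600 = 0.06275 kg/s
t_res = M / Q_s = 7.09 ÷ 0.06275 = 112.988 s
Convert to metres: D = 0.0877 m, h = 0.0063 m
ΔT_a = T_lim − T_in = 273.1 − 220.0 = 53.1 K
γ̇_max² = ΔT_a·ρ·cp / (η·t_res) = [53.1 × 1376 × 1752] / [1639 × 112.988] = 691.251 s⁻²
γ̇_max = sqrt(691.251) = 26.2916 s⁻¹
Solve γ̇ = πDN/h for N: N_max = γ̇_max·h/(π·D) = 26.2916 × 0.0063 / (π × 0.0877) = 0.601186 rev/s = 36.0712 rpm

value=36.07 rpm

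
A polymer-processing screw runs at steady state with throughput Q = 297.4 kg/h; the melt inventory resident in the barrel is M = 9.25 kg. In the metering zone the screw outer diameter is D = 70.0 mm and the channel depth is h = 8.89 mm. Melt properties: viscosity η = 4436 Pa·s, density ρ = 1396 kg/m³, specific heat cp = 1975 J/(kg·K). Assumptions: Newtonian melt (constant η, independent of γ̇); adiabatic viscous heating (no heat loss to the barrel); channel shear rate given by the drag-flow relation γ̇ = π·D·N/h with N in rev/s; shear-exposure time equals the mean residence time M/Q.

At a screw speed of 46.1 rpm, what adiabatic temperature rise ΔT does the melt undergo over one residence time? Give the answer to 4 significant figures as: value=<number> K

Throughput in SI: Q_s = 297.4 kg/h ÷ 3600 s/h = 0.0826111 kg/s
t_res = M / Q_s = 9.25 ÷ 0.0826111 = 111.97 s
D = 70.0 mm = 0.07 m;  h = 8.89 mm = 0.00889 m;  N = 46.1 rpm / 60 = 0.768333 rev/s
Shear rate: γ̇ = πDN/h = π·0.07·0.768333/0.00889 = 19.0062 s⁻¹
ΔT = η·γ̇²·t_res / (ρ·cp) = 4436 · (19.0062)² · 111.97 / (1396 · 1975) = 65.078 K

value=65.08 K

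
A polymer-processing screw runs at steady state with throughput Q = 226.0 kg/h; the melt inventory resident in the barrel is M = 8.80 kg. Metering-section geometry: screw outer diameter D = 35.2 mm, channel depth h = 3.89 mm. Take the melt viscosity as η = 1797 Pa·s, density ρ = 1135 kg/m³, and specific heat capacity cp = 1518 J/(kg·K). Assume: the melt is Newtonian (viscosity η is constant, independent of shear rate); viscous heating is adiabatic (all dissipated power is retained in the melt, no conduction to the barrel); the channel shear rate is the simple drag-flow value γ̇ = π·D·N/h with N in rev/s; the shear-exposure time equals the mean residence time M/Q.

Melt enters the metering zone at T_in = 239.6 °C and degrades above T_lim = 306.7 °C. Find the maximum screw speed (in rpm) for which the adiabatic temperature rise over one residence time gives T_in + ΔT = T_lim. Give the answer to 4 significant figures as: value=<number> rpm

Convert throughput: Q = 226.0 kg/h = 226.0/3600 = 0.0627778 kg/s
Mean residence time: t_res = M/Q_s = 8.80 kg / 0.0627778 kg/s = 140.177 s
Geometry in SI: D = 35.2 mm → 0.0352 m, h = 3.89 mm → 0.00389 m
Allowable rise: ΔT_a = T_lim − T_in = 306.7 − 239.6 = 67.1 K
γ̇_max² = ΔT_a·ρ·cp/(η·t_res) = 67.1·1135·1518/(1797·140.177) = 458.95 s⁻²
Take the square root: γ̇_max = √(458.95) = 21.4231 s⁻¹
Solve γ̇ = πDN/h for N: N_max = γ̇_max·h/(π·D) = 21.4231 × 0.00389 / (π × 0.0352) = 0.753598 rev/s = 45.2159 rpm

value=45.22 rpm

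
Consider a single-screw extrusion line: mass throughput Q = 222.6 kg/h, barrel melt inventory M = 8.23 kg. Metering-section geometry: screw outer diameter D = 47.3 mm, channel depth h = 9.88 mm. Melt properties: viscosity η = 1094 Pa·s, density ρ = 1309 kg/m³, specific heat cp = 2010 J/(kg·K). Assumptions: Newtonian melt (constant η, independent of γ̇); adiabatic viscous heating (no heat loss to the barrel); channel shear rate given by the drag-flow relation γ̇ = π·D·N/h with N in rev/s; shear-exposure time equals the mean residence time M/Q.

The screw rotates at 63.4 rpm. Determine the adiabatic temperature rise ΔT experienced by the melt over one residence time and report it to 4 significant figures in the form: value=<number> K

Throughput in SI: Q_s = 222.6 kg/h ÷ 3600 s/h = 0.0618333 kg/s
t_res = M / Q_s = 8.23 / 0.0618333 = 133.1 s
Geometry in metres: D = 47.3 mm → 0.0473 m, h = 9.88 mm → 0.00988 m; screw speed N = 63.4 rpm = 1.05667 rev/s
Shear rate: γ̇ = πDN/h = π·0.0473·1.05667/0.00988 = 15.8925 s⁻¹
ΔT = η·γ̇²·t_res / (ρ·cp) = 1094 · (15.8925)² · 133.1 / (1309 · 2010) = 13.9779 K

value=13.98 K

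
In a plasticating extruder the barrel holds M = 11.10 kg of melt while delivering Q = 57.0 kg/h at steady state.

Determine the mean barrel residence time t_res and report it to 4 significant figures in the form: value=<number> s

Convert throughput: Q = 57.0 kg/h = 57.0/3600 = 0.0158333 kg/s
t_res = M / Q_s = 11.10 / 0.0158333 = 701.053 s

value=701.1 s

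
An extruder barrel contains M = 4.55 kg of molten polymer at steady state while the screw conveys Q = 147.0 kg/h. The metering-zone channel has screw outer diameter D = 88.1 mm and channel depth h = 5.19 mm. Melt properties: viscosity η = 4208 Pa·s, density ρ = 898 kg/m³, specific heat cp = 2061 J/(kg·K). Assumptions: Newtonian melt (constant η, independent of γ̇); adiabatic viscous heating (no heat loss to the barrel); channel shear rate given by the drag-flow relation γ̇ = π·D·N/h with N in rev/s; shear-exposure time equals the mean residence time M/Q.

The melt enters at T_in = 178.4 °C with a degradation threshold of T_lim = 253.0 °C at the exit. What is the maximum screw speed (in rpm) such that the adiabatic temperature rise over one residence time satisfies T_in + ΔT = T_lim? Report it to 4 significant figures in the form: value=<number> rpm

value=19.31 rpm

Throughput in SI: Q_s = 147.0 kg/h ÷ 3600 s/h = 0.0408333 kg/s
t_res = M / Q_s = 4.55 / 0.0408333 = 111.429 s
D = 88.1 mm = 0.0881 m;  h = 5.19 mm = 0.00519 m
ΔT_a = T_lim − T_in = 253.0 °C − 178.4 °C = 74.6 K
Invert ΔT = ηγ̇²t_res/(ρcp) for γ̇: γ̇_max² = ΔT_a ρ cp / (η t_res) = 74.6·898·2061 / (4208·111.429) = 294.456 s⁻²
γ̇_max = √294.456 = 17.1597 s⁻¹
N_max = γ̇_max·h / (π·D) = 17.1597 · 0.00519 / (π · 0.0881) = 0.321775 rev/s = 19.3065 rpm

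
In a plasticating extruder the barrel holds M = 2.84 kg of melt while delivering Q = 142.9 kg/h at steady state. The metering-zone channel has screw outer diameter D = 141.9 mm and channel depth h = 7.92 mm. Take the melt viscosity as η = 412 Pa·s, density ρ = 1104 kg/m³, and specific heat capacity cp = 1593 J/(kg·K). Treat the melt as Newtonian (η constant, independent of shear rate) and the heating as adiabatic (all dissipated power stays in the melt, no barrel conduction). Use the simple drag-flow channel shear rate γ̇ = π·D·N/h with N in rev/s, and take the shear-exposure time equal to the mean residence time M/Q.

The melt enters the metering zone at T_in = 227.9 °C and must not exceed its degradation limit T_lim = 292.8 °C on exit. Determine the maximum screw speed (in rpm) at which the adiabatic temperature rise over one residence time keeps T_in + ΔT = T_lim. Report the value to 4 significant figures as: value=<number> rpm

value=66.33 rpm

Throughput in SI: Q_s = 142.9 kg/h ÷ 3600 s/h = 0.0396944 kg/s
t_res = M / Q_s = 2.84 ÷ 0.0396944 = 71.5465 s
D = 141.9 mm = 0.1419 m;  h = 7.92 mm = 0.00792 m
Allowable rise: ΔT_a = T_lim − T_in = 292.8 − 227.9 = 64.9 K
γ̇_max² = ΔT_a·ρ·cp/(η·t_res) = 64.9·1104·1593/(412·71.5465) = 3872.07 s⁻²
Take the square root: γ̇_max = √(3872.07) = 62.226 s⁻¹
N_max = γ̇_max h / (πD) = 62.226·0.00792/(π·0.1419) = 1.10552 rev/s → ×60 = 66.3309 rpm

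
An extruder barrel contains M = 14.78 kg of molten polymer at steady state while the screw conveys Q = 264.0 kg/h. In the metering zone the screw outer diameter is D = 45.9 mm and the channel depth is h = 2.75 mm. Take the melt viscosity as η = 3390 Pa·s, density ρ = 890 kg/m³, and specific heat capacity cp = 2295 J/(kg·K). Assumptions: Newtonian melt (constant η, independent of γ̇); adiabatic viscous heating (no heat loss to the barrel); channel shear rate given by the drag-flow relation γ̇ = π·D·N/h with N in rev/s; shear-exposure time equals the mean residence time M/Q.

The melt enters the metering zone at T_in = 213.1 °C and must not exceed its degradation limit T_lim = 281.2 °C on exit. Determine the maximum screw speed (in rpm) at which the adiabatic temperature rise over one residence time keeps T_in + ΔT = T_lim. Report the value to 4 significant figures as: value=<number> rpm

Q_s = Q / 3600 = 264.0 / 3600 = 0.0733333 kg/s
Mean residence time: t_res = M/Q_s = 14.78 kg / 0.0733333 kg/s = 201.545 s
Convert to metres: D = 0.0459 m, h = 0.00275 m
ΔT_a = T_lim − T_in = 281.2 °C − 213.1 °C = 68.1 K
γ̇_max² = ΔT_a·ρ·cp / (η·t_res) = [68.1 × 890 × 2295] / [3390 × 201.545] = 203.586 s⁻²
γ̇_max = √203.586 = 14.2683 s⁻¹
N_max = γ̇_max·h / (π·D) = 14.2683 · 0.00275 / (π · 0.0459) = 0.272109 rev/s = 16.3266 rpm

value=16.33 rpm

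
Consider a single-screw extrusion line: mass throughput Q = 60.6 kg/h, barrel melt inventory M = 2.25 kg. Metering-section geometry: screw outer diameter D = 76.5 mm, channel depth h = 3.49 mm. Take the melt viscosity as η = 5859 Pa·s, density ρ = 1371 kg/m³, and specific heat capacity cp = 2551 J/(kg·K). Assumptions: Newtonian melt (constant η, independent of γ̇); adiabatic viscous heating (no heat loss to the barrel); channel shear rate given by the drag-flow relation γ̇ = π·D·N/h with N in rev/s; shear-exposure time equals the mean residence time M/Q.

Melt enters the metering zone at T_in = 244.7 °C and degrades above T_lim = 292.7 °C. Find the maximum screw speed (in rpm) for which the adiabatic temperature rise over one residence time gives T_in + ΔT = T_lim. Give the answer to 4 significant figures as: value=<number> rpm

Q_s = Q / 3600 = 60.6 / 3600 = 0.0168333 kg/s
t_res = M / Q_s = 2.25 ÷ 0.0168333 = 133.663 s
Convert to metres: D = 0.0765 m, h = 0.00349 m
ΔT_a = T_lim − T_in = 292.7 − 244.7 = 48 K
Invert ΔT = ηγ̇²t_res/(ρcp) for γ̇: γ̇_max² = ΔT_a ρ cp / (η t_res) = 48·1371·2551 / (5859·133.663) = 214.365 s⁻²
γ̇_max = √214.365 = 14.6412 s⁻¹
Solve γ̇ = πDN/h for N: N_max = γ̇_max·h/(π·D) = 14.6412 × 0.00349 / (π × 0.0765) = 0.212613 rev/s = 12.7568 rpm

value=12.76 rpm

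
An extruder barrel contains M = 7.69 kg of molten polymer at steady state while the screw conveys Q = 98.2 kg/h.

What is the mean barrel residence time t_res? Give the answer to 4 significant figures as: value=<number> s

Convert throughput: Q = 98.2 kg/h = 98.2/3600 = 0.0272778 kg/s
t_res = M / Q_s = 7.69 ÷ 0.0272778 = 281.914 s

value=281.9 s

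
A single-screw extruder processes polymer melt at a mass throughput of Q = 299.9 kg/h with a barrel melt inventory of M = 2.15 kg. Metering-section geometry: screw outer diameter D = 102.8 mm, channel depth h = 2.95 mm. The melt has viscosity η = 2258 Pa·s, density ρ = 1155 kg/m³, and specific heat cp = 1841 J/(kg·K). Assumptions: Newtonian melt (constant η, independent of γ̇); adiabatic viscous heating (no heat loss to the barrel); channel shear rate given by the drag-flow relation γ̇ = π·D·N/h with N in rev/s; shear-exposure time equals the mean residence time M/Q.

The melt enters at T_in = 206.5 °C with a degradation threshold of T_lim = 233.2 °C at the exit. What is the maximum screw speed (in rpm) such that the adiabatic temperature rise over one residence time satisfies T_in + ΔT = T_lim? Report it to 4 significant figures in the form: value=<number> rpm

value=17.11 rpm

Throughput in SI: Q_s = 299.9 kg/h ÷ 3600 s/h = 0.0833056 kg/s
t_res = M / Q_s = 2.15 ÷ 0.0833056 = 25.8086 s
Convert to metres: D = 0.1028 m, h = 0.00295 m
Allowable rise: ΔT_a = T_lim − T_in = 233.2 − 206.5 = 26.7 K
γ̇_max² = ΔT_a·ρ·cp / (η·t_res) = [26.7 × 1155 × 1841] / [2258 × 25.8086] = 974.224 s⁻²
γ̇_max = √974.224 = 31.2126 s⁻¹
Solve γ̇ = πDN/h for N: N_max = γ̇_max·h/(π·D) = 31.2126 × 0.00295 / (π × 0.1028) = 0.285107 rev/s = 17.1064 rpm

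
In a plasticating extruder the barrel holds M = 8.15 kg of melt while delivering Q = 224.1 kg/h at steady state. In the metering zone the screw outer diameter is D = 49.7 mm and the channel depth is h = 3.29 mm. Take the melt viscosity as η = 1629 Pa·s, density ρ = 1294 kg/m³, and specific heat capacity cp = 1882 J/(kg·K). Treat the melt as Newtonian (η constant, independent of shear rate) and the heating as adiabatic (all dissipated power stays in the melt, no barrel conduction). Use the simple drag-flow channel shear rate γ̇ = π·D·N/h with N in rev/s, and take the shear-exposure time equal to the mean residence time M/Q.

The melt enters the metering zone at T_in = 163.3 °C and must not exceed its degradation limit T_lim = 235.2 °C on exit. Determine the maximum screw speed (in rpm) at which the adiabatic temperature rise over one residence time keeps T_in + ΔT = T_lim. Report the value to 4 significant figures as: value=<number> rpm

Throughput in SI: Q_s = 224.1 kg/h ÷ 3600 s/h = 0.06225 kg/s
t_res = M / Q_s = 8.15 / 0.06225 = 130.924 s
Geometry in SI: D = 49.7 mm → 0.0497 m, h = 3.29 mm → 0.00329 m
Allowable rise: ΔT_a = T_lim − T_in = 235.2 − 163.3 = 71.9 K
Invert ΔT = ηγ̇²t_res/(ρcp) for γ̇: γ̇_max² = ΔT_a ρ cp / (η t_res) = 71.9·1294·1882 / (1629·130.924) = 821.001 s⁻²
γ̇_max = sqrt(821.001) = 28.6531 s⁻¹
Solve γ̇ = πDN/h for N: N_max = γ̇_max·h/(π·D) = 28.6531 × 0.00329 / (π × 0.0497) = 0.603756 rev/s = 36.2254 rpm

value=36.23 rpm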